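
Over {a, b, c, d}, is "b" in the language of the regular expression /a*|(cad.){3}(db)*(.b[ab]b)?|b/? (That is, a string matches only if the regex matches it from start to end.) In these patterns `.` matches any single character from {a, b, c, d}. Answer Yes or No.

Yes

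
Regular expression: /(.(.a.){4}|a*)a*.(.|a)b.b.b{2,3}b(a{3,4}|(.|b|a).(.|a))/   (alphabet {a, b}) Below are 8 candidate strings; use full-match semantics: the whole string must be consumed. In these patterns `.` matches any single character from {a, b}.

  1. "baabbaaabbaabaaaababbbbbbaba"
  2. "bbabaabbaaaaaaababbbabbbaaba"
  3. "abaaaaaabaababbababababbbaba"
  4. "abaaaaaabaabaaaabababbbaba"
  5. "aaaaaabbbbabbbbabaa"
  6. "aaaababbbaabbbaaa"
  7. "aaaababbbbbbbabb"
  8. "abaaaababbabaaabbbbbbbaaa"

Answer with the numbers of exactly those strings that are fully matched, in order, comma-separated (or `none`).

7

1 → no match
2 → no match
3 → no match
4 → no match
5 → no match
6 → no match
7 → match
8 → no match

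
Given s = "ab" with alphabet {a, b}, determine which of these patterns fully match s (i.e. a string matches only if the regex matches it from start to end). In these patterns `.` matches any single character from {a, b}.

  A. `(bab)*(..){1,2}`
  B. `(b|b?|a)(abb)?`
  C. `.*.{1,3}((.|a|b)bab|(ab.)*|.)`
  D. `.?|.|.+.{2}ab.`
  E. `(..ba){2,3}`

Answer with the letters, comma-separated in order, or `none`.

A, C

A → match
B → no match
C → match
D → no match
E → no match — must end with "ba"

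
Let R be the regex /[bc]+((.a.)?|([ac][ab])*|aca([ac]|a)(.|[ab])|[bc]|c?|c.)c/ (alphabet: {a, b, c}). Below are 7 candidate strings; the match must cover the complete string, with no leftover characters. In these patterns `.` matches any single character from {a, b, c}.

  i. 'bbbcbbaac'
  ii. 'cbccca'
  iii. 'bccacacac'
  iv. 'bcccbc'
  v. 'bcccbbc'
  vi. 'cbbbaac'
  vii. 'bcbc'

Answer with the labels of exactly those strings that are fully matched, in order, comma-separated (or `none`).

i, iii, iv, v, vi, vii

i. 'bbbcbbaac' → match
ii. 'cbccca' → no match — must end with 'c'
iii. 'bccacacac' → match
iv. 'bcccbc' → match
v. 'bcccbbc' → match
vi. 'cbbbaac' → match
vii. 'bcbc' → match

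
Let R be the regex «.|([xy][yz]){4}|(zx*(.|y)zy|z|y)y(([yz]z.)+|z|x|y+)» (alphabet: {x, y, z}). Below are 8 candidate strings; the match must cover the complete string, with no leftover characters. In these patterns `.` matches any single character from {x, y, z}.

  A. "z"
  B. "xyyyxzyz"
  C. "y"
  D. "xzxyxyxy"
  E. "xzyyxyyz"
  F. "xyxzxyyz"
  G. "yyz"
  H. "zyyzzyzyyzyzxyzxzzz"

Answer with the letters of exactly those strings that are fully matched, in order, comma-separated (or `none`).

A. "z" → match
B. "xyyyxzyz" → match
C. "y" → match
D. "xzxyxyxy" → match
E. "xzyyxyyz" → match
F. "xyxzxyyz" → match
G. "yyz" → match
H → no match

A, B, C, D, E, F, G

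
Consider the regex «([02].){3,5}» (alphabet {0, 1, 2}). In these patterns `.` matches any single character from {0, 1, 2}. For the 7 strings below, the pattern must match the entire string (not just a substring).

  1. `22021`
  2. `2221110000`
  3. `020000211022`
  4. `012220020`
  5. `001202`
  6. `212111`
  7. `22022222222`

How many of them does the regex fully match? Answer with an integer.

0

1 → no match
2 → no match
3 → no match
4 → no match
5 → no match
6 → no match
7 → no match
Total matched: 0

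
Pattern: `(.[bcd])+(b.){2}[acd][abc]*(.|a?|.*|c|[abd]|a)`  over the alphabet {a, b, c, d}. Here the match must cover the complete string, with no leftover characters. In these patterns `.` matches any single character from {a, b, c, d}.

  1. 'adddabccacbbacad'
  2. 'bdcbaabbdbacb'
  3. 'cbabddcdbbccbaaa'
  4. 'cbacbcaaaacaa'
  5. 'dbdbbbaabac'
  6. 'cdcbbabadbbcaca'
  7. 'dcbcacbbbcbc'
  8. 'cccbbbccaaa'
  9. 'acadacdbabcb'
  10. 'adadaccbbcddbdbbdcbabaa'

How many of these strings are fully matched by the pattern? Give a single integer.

1 → no match
2 → no match
3 → no match
4 → no match
5 → no match
6 → match
7 → no match
8 → no match
9 → no match
10 → match
Total matched: 2

2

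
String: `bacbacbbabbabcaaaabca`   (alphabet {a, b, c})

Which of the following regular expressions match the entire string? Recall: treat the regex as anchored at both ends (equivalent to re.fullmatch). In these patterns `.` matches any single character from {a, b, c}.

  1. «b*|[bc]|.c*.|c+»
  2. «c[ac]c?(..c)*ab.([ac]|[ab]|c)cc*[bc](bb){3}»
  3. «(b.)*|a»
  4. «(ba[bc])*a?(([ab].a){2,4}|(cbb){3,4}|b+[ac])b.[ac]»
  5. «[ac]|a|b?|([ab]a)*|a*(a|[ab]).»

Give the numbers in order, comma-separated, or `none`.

1 → no match
2 → no match — must start with `c`
3 → no match
4 → match
5 → no match

4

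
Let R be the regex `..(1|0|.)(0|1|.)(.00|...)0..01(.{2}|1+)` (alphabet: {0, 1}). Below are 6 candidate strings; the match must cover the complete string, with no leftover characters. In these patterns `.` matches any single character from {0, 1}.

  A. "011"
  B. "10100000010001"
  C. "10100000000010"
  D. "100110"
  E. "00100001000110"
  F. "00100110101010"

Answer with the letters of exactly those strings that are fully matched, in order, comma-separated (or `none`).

none

A → no match
B → no match
C → no match
D → no match
E → no match
F → no match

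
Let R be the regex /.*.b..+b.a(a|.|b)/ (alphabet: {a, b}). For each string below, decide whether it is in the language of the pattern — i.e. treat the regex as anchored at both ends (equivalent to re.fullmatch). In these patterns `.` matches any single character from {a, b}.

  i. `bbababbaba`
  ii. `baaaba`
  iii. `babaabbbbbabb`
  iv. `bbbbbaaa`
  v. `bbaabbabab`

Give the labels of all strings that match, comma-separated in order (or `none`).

iv

i → no match
ii → no match
iii → no match
iv → match
v → no match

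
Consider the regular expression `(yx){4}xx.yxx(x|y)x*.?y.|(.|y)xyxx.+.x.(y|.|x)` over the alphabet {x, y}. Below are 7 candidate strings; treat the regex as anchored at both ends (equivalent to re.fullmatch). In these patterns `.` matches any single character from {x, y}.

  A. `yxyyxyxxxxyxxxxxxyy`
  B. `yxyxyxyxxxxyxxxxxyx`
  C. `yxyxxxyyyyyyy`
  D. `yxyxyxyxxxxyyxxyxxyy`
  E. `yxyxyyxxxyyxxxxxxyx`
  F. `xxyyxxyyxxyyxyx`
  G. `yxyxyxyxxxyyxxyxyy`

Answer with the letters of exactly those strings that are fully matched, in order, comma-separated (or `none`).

A → no match
B → match
C → no match
D → no match
E → no match
F → no match
G → match

B, G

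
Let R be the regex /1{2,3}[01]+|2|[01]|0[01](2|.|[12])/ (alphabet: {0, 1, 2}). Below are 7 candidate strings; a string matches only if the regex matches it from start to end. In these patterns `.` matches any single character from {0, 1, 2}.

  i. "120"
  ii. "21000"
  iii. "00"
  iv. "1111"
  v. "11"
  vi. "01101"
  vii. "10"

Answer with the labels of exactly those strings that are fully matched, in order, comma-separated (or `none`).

iv

i → no match
ii → no match
iii → no match
iv → match
v → no match
vi → no match
vii → no match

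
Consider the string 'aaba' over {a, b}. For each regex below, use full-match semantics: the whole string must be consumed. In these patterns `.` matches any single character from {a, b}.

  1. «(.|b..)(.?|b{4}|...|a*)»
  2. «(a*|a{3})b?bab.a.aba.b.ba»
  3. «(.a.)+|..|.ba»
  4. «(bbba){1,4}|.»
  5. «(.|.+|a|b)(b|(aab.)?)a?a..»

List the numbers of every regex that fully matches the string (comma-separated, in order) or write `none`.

1, 5

1 → match
2 → no match
3 → no match
4 → no match
5 → match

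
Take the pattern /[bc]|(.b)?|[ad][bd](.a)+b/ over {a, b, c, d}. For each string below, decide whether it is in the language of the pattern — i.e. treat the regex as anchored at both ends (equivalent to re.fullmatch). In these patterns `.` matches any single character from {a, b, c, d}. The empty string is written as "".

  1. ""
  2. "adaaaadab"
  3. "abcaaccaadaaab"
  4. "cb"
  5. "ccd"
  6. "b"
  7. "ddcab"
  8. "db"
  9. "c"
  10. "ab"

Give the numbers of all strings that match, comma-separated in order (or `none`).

1, 2, 4, 6, 7, 8, 9, 10

1 → match
2 → match
3 → no match
4 → match
5 → no match
6 → match
7 → match
8 → match
9 → match
10 → match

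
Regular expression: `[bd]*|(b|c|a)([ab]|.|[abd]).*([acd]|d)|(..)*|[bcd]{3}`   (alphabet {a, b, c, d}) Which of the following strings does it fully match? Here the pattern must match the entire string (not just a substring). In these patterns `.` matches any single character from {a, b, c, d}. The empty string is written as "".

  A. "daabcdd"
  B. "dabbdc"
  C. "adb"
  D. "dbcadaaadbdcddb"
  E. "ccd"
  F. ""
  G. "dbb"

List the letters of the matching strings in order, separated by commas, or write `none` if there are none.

B, E, F, G

A → no match
B → match
C → no match
D → no match
E → match
F → match
G → match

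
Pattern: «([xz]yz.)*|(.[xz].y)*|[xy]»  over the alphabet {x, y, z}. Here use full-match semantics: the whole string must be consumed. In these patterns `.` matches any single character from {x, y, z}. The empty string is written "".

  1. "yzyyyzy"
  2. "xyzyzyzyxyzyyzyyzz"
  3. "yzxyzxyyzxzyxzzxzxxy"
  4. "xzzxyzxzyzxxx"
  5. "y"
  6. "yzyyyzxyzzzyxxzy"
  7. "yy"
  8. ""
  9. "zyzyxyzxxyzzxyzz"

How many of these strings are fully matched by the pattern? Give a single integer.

1 → no match
2 → no match
3 → no match
4 → no match
5 → match
6 → match
7 → no match
8 → match
9 → match
Total matched: 4

4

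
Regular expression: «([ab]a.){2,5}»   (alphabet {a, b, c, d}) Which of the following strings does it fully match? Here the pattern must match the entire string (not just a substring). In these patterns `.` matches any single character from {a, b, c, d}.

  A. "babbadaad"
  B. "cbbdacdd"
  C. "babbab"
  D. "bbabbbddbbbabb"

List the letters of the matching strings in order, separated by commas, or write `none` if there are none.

A, C

A. "babbadaad" → match
B. "cbbdacdd" → no match
C. "babbab" → match
D → no match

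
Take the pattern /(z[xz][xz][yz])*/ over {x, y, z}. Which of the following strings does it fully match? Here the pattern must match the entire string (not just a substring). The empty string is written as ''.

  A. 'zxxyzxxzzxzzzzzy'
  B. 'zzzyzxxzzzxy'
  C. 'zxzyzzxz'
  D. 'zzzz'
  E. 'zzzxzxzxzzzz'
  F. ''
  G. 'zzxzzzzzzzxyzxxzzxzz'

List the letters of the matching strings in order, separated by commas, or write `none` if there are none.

A, B, C, D, F, G

A → match
B → match
C → match
D → match
E → no match
F → match
G → match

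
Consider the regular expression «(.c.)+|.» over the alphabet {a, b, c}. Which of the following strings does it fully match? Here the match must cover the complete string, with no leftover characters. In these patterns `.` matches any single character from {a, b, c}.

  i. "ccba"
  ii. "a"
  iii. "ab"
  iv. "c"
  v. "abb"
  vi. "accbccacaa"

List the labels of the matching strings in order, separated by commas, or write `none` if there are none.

i → no match
ii → match
iii → no match
iv → match
v → no match
vi → no match

ii, iv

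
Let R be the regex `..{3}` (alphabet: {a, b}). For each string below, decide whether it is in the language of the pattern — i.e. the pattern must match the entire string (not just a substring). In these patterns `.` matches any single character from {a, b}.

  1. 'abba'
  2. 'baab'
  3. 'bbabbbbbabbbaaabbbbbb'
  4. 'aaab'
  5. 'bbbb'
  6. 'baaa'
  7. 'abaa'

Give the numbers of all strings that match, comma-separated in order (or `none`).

1 → match
2 → match
3 → no match
4 → match
5 → match
6 → match
7 → match

1, 2, 4, 5, 6, 7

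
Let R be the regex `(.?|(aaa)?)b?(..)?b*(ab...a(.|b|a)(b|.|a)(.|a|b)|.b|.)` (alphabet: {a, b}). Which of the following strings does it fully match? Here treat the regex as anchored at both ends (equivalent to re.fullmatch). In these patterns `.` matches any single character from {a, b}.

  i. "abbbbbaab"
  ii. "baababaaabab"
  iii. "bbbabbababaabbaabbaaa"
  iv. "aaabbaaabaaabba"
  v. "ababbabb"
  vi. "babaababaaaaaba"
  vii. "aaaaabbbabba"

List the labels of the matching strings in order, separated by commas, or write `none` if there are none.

none

i → no match
ii → no match
iii → no match
iv → no match
v → no match
vi → no match
vii → no match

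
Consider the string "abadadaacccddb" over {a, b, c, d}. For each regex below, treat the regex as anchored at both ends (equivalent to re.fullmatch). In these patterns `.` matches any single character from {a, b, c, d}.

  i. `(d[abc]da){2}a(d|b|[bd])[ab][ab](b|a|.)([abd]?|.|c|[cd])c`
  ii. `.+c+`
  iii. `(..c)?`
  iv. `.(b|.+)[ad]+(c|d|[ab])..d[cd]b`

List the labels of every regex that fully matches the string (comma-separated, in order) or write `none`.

i → no match — must start with "d"
ii → no match — must end with "c"
iii → no match
iv → match

iv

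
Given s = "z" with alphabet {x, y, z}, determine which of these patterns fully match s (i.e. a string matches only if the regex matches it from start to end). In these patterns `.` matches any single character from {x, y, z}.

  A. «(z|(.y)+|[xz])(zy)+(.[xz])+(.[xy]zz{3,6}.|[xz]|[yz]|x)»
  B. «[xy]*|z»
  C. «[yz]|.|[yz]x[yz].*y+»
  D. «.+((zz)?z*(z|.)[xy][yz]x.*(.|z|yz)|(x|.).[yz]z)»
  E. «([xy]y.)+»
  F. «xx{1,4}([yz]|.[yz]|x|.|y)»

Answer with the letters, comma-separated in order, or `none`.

A → no match
B → match
C → match
D → no match
E → no match
F → no match — must start with "xx"

B, C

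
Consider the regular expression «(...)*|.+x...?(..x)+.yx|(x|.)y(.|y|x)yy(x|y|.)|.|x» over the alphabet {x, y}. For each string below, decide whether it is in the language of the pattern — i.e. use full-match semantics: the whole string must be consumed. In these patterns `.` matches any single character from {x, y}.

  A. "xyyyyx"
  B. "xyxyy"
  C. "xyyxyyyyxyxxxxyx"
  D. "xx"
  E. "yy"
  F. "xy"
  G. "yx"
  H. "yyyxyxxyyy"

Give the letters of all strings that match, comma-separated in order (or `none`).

A

A → match
B → no match
C → no match
D → no match
E → no match
F → no match
G → no match
H → no match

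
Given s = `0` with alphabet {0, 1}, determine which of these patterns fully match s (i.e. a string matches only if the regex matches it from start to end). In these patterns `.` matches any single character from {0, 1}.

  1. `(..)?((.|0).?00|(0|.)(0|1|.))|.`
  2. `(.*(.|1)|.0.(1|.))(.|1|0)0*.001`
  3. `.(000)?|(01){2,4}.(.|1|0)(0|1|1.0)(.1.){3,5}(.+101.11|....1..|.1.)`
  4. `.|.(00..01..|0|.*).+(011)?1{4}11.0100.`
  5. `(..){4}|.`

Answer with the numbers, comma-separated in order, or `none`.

1 → match
2 → no match — must end with `001`
3 → match
4 → match
5 → match

1, 3, 4, 5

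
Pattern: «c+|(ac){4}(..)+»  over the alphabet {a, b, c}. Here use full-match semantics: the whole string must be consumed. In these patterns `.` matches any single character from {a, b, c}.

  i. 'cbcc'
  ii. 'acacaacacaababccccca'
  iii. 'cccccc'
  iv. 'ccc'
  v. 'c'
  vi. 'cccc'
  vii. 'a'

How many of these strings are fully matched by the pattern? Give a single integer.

4

i → no match
ii → no match
iii → match
iv → match
v → match
vi → match
vii → no match
Total matched: 4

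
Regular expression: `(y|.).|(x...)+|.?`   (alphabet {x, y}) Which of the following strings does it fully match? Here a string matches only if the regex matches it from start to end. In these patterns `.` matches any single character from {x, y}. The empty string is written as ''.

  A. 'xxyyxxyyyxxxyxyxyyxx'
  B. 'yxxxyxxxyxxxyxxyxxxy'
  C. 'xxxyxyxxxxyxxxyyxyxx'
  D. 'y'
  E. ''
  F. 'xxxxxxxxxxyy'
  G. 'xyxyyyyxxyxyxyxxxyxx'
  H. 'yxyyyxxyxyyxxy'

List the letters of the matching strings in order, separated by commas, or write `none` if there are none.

A → no match
B → no match
C → match
D → match
E → match
F → match
G → no match
H → no match

C, D, E, F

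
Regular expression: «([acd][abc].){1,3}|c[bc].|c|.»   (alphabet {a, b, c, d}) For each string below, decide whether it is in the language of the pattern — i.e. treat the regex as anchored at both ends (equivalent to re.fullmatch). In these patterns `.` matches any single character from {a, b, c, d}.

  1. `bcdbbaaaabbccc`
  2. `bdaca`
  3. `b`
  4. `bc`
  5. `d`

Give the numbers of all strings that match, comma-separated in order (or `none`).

1 → no match
2 → no match
3 → match
4 → no match
5 → match

3, 5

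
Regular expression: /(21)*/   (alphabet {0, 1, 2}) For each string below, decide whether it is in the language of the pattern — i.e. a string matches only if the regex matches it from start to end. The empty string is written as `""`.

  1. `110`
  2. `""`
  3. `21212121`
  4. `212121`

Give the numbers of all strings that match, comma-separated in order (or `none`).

1 → no match
2 → match
3 → match
4 → match

2, 3, 4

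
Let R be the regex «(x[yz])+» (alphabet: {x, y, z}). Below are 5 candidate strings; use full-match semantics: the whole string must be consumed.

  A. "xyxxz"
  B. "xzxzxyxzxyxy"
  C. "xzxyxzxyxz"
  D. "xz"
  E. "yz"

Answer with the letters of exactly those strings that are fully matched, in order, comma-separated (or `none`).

A. "xyxxz" → no match
B. "xzxzxyxzxyxy" → match
C. "xzxyxzxyxz" → match
D. "xz" → match
E. "yz" → no match — must start with "x"

B, C, D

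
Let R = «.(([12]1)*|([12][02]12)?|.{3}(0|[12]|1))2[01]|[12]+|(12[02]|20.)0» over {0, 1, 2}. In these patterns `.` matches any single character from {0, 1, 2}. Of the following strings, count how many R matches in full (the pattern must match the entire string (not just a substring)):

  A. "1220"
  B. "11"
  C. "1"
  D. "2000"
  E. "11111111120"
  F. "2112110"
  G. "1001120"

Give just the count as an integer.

6

A. "1220" → match
B. "11" → match
C. "1" → match
D. "2000" → match
E. "11111111120" → match
F. "2112110" → no match
G. "1001120" → match
Total matched: 6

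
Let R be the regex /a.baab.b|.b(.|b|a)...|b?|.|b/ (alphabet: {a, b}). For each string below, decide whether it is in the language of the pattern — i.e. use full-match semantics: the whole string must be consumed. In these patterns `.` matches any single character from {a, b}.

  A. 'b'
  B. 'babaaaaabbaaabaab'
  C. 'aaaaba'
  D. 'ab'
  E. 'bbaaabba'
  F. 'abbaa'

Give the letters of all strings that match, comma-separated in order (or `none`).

A

A → match
B → no match
C → no match
D → no match
E → no match
F → no match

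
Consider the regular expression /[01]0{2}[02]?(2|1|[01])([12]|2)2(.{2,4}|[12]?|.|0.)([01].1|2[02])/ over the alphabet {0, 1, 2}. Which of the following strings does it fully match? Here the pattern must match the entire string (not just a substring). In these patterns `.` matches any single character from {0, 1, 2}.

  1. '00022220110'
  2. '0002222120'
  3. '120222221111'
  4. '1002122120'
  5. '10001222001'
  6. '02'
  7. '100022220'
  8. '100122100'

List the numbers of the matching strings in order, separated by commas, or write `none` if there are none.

2, 4, 5, 7

1 → no match
2 → match
3 → no match
4 → match
5 → match
6 → no match
7 → match
8 → no match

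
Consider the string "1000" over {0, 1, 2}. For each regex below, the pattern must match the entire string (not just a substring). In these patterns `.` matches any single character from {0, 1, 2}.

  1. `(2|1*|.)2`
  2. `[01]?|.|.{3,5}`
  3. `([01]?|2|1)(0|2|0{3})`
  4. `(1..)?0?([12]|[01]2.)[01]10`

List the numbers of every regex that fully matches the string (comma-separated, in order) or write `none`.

2, 3

1 → no match — must end with "2"
2 → match
3 → match
4 → no match — must end with "10"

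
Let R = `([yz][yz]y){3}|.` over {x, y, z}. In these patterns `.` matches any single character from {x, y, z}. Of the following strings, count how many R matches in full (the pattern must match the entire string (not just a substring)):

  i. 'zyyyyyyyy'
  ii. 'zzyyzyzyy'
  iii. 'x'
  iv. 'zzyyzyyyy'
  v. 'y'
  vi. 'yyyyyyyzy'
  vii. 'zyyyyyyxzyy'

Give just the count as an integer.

6

i → match
ii → match
iii → match
iv → match
v → match
vi → match
vii → no match
Total matched: 6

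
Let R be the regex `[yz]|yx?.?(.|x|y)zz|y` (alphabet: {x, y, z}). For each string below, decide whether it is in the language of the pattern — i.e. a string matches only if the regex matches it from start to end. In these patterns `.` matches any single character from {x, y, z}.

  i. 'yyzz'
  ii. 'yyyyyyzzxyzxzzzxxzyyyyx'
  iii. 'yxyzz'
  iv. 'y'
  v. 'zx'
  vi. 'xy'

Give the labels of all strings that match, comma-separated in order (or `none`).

i, iii, iv

i → match
ii → no match
iii → match
iv → match
v → no match
vi → no match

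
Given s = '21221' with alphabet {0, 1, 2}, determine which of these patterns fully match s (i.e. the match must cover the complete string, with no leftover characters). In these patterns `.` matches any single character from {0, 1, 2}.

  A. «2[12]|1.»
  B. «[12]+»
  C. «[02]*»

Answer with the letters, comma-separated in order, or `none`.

A → no match
B → match
C → no match

B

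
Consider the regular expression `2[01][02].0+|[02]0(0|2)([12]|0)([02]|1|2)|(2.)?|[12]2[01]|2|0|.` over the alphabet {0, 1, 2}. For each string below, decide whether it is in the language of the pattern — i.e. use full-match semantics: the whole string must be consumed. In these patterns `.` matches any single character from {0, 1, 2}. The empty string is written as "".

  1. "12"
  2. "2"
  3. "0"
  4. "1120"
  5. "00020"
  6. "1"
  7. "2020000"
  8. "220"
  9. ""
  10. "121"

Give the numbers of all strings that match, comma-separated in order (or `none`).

2, 3, 5, 6, 7, 8, 9, 10

1 → no match
2 → match
3 → match
4 → no match
5 → match
6 → match
7 → match
8 → match
9 → match
10 → match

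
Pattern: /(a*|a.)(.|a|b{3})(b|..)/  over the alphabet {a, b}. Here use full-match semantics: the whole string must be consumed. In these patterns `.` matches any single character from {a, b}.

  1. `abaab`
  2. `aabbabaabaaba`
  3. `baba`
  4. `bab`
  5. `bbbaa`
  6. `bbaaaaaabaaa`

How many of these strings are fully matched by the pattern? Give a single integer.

3

1 → match
2 → no match
3 → no match
4 → match
5 → match
6 → no match
Total matched: 3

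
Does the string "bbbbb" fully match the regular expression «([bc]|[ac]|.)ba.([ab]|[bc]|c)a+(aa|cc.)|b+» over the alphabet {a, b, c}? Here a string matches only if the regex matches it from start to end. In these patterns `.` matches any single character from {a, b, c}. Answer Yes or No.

Yes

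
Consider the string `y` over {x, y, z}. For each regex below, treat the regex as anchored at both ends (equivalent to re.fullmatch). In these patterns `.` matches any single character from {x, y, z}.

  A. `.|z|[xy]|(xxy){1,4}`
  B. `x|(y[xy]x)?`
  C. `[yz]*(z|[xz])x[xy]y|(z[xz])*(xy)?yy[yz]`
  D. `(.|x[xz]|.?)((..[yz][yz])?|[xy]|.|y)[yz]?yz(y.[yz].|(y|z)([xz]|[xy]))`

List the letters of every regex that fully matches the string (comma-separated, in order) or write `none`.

A → match
B → no match
C → no match
D → no match

A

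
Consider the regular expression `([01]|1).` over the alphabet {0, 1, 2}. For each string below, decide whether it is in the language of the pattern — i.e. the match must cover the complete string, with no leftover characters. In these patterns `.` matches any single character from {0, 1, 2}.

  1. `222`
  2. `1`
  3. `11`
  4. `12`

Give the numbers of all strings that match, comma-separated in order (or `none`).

1 → no match
2 → no match
3 → match
4 → match

3, 4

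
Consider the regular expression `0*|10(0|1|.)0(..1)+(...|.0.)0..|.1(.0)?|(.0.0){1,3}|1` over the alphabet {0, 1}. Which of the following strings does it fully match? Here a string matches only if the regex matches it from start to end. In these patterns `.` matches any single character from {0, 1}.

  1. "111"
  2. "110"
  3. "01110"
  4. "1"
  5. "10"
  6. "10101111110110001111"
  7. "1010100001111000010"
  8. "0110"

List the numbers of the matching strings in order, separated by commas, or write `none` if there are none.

4, 8

1 → no match
2 → no match
3 → no match
4 → match
5 → no match
6 → no match
7 → no match
8 → match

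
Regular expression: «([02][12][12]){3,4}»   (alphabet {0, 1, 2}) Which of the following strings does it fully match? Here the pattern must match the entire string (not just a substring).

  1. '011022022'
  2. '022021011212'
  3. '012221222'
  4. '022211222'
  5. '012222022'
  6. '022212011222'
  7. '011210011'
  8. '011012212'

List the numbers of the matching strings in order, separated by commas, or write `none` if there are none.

1. '011022022' → match
2. '022021011212' → match
3. '012221222' → match
4. '022211222' → match
5. '012222022' → match
6. '022212011222' → match
7. '011210011' → no match
8. '011012212' → match

1, 2, 3, 4, 5, 6, 8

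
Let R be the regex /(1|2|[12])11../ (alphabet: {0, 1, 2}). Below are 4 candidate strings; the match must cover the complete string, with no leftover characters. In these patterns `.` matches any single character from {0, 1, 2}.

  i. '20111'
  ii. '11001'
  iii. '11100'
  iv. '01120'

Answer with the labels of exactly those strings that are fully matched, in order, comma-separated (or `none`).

i → no match
ii → no match
iii → match
iv → no match

iii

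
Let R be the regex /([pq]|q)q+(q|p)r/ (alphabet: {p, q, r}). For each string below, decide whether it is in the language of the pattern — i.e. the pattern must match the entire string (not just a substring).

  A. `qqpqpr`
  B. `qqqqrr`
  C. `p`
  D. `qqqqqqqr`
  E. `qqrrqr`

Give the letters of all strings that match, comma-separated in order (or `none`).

A → no match
B → no match
C → no match — must end with `r`
D → match
E → no match

D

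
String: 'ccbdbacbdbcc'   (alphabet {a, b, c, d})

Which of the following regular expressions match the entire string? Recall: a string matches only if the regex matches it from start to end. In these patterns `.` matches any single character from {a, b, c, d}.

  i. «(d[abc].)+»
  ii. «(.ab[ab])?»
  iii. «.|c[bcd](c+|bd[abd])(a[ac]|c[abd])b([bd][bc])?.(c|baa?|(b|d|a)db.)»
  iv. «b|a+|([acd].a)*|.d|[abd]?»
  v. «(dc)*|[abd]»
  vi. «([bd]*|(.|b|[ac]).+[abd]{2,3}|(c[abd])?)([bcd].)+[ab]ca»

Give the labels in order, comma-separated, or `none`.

iii

i → no match — must start with 'd'
ii → no match
iii → match
iv → no match
v → no match
vi → no match — must end with 'ca'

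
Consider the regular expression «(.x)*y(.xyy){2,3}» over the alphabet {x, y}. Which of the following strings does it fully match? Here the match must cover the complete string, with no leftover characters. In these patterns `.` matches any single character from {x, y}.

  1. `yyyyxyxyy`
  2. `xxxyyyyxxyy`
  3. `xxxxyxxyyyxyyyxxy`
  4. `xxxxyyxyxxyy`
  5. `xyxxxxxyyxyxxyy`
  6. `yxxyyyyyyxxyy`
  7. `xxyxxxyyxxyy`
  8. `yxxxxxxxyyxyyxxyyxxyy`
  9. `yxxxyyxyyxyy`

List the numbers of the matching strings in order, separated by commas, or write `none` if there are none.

1 → no match
2 → no match
3 → no match — must end with `xyy`
4 → no match
5 → no match
6 → no match
7 → no match
8 → match
9 → no match

8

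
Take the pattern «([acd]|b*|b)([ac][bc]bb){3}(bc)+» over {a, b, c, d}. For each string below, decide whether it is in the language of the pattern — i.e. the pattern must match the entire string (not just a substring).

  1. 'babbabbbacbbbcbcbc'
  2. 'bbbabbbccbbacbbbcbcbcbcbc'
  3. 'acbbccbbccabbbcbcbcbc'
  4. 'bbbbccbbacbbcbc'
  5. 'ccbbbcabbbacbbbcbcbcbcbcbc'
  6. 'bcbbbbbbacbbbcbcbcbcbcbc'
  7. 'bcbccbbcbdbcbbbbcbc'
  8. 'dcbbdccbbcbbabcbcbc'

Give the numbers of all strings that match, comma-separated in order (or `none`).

1 → no match
2 → match
3 → no match
4 → no match
5 → no match
6 → no match
7 → no match
8 → no match

2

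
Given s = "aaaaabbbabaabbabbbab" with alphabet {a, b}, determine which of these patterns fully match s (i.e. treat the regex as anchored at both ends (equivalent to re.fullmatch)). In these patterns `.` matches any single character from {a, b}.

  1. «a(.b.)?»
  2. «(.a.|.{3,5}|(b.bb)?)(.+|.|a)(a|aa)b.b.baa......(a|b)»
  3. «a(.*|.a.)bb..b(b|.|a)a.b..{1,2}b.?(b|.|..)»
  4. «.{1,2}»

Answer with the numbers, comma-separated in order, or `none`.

1 → no match
2 → no match
3 → match
4 → no match

3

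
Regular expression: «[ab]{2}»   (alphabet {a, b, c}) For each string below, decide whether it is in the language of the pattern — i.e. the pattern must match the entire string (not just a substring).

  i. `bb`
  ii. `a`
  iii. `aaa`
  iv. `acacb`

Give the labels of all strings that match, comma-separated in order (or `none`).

i → match
ii → no match
iii → no match
iv → no match

i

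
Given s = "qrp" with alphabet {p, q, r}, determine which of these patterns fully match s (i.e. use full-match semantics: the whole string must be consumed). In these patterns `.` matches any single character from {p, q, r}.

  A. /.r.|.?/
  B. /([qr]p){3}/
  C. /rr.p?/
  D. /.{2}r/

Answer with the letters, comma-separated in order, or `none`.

A → match
B → no match
C → no match — must start with "rr"
D → no match — must end with "r"

A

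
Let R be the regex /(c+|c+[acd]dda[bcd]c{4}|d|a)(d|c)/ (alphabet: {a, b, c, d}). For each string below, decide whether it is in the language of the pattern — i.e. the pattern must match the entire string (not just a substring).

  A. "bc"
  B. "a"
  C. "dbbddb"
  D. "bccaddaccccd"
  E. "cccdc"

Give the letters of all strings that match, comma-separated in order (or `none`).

A → no match
B → no match
C → no match
D → no match
E → no match

none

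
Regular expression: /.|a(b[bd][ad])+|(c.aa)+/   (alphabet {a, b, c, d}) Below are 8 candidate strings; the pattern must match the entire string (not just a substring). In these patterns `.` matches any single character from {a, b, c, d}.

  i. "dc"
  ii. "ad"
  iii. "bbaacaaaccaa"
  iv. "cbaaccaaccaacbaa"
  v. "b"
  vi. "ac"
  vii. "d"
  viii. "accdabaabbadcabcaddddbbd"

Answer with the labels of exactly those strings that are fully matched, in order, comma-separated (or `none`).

iv, v, vii

i. "dc" → no match
ii. "ad" → no match
iii. "bbaacaaaccaa" → no match
iv → match
v. "b" → match
vi. "ac" → no match
vii. "d" → match
viii → no match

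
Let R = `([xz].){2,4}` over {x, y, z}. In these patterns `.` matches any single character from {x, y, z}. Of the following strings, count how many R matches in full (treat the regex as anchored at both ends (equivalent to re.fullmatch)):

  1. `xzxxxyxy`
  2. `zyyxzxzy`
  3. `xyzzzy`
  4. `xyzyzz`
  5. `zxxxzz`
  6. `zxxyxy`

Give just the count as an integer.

1 → match
2 → no match
3 → match
4 → match
5 → match
6 → match
Total matched: 5

5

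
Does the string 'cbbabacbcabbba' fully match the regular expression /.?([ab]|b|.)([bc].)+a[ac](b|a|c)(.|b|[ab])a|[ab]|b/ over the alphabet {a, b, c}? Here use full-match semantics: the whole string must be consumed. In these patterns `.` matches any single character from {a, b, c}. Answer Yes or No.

No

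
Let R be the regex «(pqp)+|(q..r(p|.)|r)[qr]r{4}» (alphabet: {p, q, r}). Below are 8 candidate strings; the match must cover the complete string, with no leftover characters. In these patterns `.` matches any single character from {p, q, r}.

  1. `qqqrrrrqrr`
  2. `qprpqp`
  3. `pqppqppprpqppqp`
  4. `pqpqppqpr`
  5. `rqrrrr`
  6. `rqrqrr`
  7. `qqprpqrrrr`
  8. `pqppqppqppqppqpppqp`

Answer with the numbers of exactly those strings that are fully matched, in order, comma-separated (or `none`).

5, 7

1 → no match
2 → no match
3 → no match
4 → no match
5 → match
6 → no match
7 → match
8 → no match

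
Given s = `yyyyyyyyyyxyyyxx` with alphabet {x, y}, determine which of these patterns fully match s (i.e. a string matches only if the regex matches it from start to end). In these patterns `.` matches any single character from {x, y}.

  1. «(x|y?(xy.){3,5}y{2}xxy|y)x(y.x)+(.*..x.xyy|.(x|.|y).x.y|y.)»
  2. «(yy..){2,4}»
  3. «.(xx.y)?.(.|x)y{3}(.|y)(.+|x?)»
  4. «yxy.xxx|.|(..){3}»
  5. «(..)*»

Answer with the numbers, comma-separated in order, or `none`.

1 → no match
2 → match
3 → match
4 → no match
5 → match

2, 3, 5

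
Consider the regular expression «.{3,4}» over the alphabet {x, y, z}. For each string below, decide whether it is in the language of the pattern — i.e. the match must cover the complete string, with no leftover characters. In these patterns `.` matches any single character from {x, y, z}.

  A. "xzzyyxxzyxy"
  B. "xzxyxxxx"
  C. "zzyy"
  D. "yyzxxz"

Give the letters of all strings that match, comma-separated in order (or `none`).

C

A → no match
B → no match
C → match
D → no match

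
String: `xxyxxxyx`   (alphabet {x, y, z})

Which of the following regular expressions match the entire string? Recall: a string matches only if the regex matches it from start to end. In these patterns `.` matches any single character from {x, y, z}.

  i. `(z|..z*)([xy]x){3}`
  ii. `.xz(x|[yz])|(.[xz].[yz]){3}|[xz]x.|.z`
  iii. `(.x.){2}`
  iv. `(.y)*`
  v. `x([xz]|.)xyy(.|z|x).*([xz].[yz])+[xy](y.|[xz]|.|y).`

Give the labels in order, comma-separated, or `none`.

i → match
ii → no match
iii → no match
iv → no match
v → no match

i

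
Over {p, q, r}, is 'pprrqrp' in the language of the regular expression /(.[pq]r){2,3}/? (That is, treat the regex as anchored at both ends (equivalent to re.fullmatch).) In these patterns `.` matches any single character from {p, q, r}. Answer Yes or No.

No

Every match must end with 'r', but 'pprrqrp' does not.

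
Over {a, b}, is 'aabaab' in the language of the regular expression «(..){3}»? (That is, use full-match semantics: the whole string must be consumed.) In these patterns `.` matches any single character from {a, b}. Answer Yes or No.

Yes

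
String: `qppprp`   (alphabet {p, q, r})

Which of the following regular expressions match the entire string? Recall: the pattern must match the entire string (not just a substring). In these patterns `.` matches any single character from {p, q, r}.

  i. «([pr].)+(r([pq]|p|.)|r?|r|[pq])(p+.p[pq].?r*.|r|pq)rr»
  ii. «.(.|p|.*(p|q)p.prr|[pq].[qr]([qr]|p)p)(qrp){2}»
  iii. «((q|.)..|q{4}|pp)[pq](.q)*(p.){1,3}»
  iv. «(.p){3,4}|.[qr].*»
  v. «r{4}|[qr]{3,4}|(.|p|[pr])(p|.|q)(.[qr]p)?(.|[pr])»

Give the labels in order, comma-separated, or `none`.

iv

i → no match — must end with `rr`
ii → no match — must end with `qrp`
iii → no match
iv → match
v → no match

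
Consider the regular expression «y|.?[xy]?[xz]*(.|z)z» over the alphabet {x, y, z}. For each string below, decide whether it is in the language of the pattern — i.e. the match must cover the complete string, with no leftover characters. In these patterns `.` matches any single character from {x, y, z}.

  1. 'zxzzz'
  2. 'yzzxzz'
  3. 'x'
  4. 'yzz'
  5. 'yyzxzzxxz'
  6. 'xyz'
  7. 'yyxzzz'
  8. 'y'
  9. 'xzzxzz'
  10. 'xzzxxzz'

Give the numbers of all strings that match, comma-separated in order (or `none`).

1, 2, 4, 5, 6, 7, 8, 9, 10

1 → match
2 → match
3 → no match
4 → match
5 → match
6 → match
7 → match
8 → match
9 → match
10 → match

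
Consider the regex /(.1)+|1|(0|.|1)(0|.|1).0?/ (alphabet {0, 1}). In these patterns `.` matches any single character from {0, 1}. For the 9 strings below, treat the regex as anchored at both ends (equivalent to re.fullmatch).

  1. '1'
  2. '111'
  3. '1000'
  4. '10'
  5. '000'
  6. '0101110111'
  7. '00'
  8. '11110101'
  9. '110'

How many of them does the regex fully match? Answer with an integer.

1. '1' → match
2. '111' → match
3. '1000' → match
4. '10' → no match
5. '000' → match
6. '0101110111' → match
7. '00' → no match
8. '11110101' → match
9. '110' → match
Total matched: 7

7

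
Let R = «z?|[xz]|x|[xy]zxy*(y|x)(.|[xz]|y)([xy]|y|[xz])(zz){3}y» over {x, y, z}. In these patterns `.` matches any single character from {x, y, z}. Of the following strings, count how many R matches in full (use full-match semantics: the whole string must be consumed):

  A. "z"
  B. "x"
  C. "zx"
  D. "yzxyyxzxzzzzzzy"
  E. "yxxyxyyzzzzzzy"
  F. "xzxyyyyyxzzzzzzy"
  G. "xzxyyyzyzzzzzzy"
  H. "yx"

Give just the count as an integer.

A. "z" → match
B. "x" → match
C. "zx" → no match
D → match
E → no match
F → match
G → match
H. "yx" → no match
Total matched: 5

5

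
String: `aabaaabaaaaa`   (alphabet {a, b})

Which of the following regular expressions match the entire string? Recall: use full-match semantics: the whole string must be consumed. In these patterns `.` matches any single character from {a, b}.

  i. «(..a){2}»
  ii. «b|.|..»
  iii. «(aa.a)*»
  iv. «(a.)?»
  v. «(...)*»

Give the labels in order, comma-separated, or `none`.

i → no match
ii → no match
iii → match
iv → no match
v → match

iii, v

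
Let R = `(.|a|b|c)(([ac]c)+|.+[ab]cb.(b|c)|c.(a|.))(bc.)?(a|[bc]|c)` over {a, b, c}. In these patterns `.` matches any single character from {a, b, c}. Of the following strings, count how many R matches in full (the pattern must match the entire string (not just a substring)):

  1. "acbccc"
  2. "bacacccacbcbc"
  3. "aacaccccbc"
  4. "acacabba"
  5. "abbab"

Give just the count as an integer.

1

1 → no match
2 → match
3 → no match
4 → no match
5 → no match
Total matched: 1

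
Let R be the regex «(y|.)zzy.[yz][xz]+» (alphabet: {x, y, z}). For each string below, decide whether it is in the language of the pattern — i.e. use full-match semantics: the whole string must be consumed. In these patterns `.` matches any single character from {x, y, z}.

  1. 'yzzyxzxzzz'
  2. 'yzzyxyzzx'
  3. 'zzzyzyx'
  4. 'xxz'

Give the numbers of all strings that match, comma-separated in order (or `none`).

1 → match
2 → match
3 → match
4 → no match

1, 2, 3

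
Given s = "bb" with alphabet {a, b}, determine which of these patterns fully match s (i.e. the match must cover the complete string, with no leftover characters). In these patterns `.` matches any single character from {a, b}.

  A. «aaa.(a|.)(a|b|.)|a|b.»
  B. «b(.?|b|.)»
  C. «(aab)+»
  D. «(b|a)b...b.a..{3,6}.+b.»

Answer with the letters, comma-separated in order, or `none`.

A, B

A → match
B → match
C → no match — must start with "aab"
D → no match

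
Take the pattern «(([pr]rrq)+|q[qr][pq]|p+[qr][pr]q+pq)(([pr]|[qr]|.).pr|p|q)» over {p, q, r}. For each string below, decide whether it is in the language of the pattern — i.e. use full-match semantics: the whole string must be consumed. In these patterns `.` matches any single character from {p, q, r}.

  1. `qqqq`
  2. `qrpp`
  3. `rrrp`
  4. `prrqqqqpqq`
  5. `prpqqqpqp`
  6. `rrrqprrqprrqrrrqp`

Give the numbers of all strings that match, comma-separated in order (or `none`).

1. `qqqq` → match
2. `qrpp` → match
3. `rrrp` → no match
4. `prrqqqqpqq` → match
5. `prpqqqpqp` → match
6 → match

1, 2, 4, 5, 6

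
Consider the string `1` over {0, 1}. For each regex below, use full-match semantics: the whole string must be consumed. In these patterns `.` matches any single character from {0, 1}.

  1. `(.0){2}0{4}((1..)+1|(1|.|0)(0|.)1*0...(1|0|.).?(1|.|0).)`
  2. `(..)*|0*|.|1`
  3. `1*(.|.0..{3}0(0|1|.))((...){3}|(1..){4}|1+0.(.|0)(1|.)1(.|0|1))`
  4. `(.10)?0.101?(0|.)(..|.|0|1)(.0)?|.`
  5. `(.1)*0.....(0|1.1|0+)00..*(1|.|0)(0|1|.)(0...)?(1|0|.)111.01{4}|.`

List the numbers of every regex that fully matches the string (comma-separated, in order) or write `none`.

2, 4, 5

1 → no match
2 → match
3 → no match
4 → match
5 → match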